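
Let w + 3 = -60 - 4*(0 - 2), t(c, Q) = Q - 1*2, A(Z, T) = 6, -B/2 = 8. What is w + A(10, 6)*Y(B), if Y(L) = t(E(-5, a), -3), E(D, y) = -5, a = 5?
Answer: -85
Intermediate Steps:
B = -16 (B = -2*8 = -16)
t(c, Q) = -2 + Q (t(c, Q) = Q - 2 = -2 + Q)
Y(L) = -5 (Y(L) = -2 - 3 = -5)
w = -55 (w = -3 + (-60 - 4*(0 - 2)) = -3 + (-60 - 4*(-2)) = -3 + (-60 - 1*(-8)) = -3 + (-60 + 8) = -3 - 52 = -55)
w + A(10, 6)*Y(B) = -55 + 6*(-5) = -55 - 30 = -85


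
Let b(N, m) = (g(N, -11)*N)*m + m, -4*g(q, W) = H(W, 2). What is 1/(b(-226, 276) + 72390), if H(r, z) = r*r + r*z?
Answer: 1/1616472 ≈ 6.1863e-7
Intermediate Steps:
H(r, z) = r**2 + r*z
g(q, W) = -W*(2 + W)/4 (g(q, W) = -W*(W + 2)/4 = -W*(2 + W)/4)
b(N, m) = m - 99*N*m/4 (b(N, m) = ((-1/4*(-11)*(2 - 11))*N)*m + m = ((-1/4*(-11)*(-9))*N)*m + m = (-99*N/4)*m + m = -99*N*m/4 + m = m - 99*N*m/4)
1/(b(-226, 276) + 72390) = 1/((1/4)*276*(4 - 99*(-226)) + 72390) = 1/((1/4)*276*(4 + 22374) + 72390) = 1/((1/4)*276*22378 + 72390) = 1/(1544082 + 72390) = 1/1616472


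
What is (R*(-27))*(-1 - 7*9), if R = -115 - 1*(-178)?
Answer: 108864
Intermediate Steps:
R = 63 (R = -115 + 178 = 63)
(R*(-27))*(-1 - 7*9) = (63*(-27))*(-1 - 7*9) = -1701*(-1 - 63) = -1701*(-64) = 108864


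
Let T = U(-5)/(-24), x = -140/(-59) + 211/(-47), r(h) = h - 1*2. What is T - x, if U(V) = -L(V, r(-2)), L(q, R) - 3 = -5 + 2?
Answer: 5869/2773 ≈ 2.1165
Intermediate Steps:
r(h) = -2 + h (r(h) = h - 2 = -2 + h)
x = -5869/2773 (x = -140*(-1/59) + 211*(-1/47) = 140/59 - 211/47 = -5869/2773 ≈ -2.1165)
L(q, R) = 0 (L(q, R) = 3 + (-5 + 2) = 3 - 3 = 0)
U(V) = 0 (U(V) = -1*0 = 0)
T = 0 (T = 0/(-24) = 0*(-1/24) = 0)
T - x = 0 - 1*(-5869/2773) = 0 + 5869/2773 = 5869/2773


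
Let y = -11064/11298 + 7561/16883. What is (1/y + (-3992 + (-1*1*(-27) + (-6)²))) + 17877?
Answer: 235618121083/16894889 ≈ 13946.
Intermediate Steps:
y = -16894889/31790689 (y = -11064*1/11298 + 7561*(1/16883) = -1844/1883 + 7561/16883 = -16894889/31790689 ≈ -0.53144)
(1/y + (-3992 + (-1*1*(-27) + (-6)²))) + 17877 = (1/(-16894889/31790689) + (-3992 + (-1*1*(-27) + (-6)²))) + 17877 = (-31790689/16894889 + (-3992 + (-1*(-27) + 36))) + 17877 = (-31790689/16894889 + (-3992 + (27 + 36))) + 17877 = (-31790689/16894889 + (-3992 + 63)) + 17877 = (-31790689/16894889 - 3929) + 17877 = -66411809570/16894889 + 17877 = 235618121083/16894889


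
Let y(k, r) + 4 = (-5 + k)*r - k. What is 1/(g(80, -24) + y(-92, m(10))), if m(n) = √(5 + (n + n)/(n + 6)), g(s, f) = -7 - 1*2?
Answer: -2/327 ≈ -0.0061162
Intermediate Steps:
g(s, f) = -9 (g(s, f) = -7 - 2 = -9)
m(n) = √(5 + 2*n/(6 + n)) (m(n) = √(5 + (2*n)/(6 + n)) = √(5 + 2*n/(6 + n)))
y(k, r) = -4 - k + r*(-5 + k) (y(k, r) = -4 + ((-5 + k)*r - k) = -4 + (r*(-5 + k) - k) = -4 + (-k + r*(-5 + k)) = -4 - k + r*(-5 + k))
1/(g(80, -24) + y(-92, m(10))) = 1/(-9 + (-4 - 1*(-92) - 5*√(30 + 7*10)/√(6 + 10) - 92*√(30 + 7*10)/√(6 + 10))) = 1/(-9 + (-4 + 92 - 5*√(30 + 70)/4 - 92*√(30 + 70)/4)) = 1/(-9 + (-4 + 92 - 5*√((1/16)*100) - 92*√((1/16)*100))) = 1/(-9 + (-4 + 92 - 5*√(25/4) - 92*√(25/4))) = 1/(-9 + (-4 + 92 - 5*5/2 - 92*5/2)) = 1/(-9 + (-4 + 92 - 25/2 - 230)) = 1/(-9 - 309/2) = 1/(-327/2) = -2/327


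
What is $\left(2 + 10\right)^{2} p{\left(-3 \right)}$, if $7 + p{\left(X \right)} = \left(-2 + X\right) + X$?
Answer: $-2160$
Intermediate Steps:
$p{\left(X \right)} = -9 + 2 X$ ($p{\left(X \right)} = -7 + \left(\left(-2 + X\right) + X\right) = -7 + \left(-2 + 2 X\right) = -9 + 2 X$)
$\left(2 + 10\right)^{2} p{\left(-3 \right)} = \left(2 + 10\right)^{2} \left(-9 + 2 \left(-3\right)\right) = 12^{2} \left(-9 - 6\right) = 144 \left(-15\right) = -2160$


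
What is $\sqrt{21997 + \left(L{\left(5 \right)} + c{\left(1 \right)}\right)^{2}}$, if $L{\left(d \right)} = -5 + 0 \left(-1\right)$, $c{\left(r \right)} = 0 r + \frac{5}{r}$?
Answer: $\sqrt{21997} \approx 148.31$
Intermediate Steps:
$c{\left(r \right)} = \frac{5}{r}$ ($c{\left(r \right)} = 0 + \frac{5}{r} = \frac{5}{r}$)
$L{\left(d \right)} = -5$ ($L{\left(d \right)} = -5 + 0 = -5$)
$\sqrt{21997 + \left(L{\left(5 \right)} + c{\left(1 \right)}\right)^{2}} = \sqrt{21997 + \left(-5 + \frac{5}{1}\right)^{2}} = \sqrt{21997 + \left(-5 + 5 \cdot 1\right)^{2}} = \sqrt{21997 + \left(-5 + 5\right)^{2}} = \sqrt{21997 + 0^{2}} = \sqrt{21997 + 0} = \sqrt{21997}$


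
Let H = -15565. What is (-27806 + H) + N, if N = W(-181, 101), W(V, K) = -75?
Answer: -43446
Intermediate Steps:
N = -75
(-27806 + H) + N = (-27806 - 15565) - 75 = -43371 - 75 = -43446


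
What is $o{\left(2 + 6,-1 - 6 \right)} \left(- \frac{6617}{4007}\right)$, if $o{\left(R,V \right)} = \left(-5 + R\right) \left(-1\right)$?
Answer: $\frac{19851}{4007} \approx 4.9541$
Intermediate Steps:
$o{\left(R,V \right)} = 5 - R$
$o{\left(2 + 6,-1 - 6 \right)} \left(- \frac{6617}{4007}\right) = \left(5 - \left(2 + 6\right)\right) \left(- \frac{6617}{4007}\right) = \left(5 - 8\right) \left(\left(-6617\right) \frac{1}{4007}\right) = \left(5 - 8\right) \left(- \frac{6617}{4007}\right) = \left(-3\right) \left(- \frac{6617}{4007}\right) = \frac{19851}{4007}$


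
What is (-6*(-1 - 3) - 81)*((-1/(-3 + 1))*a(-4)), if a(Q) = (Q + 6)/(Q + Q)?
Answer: 57/8 ≈ 7.1250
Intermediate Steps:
a(Q) = (6 + Q)/(2*Q) (a(Q) = (6 + Q)/((2*Q)) = (6 + Q)*(1/(2*Q)) = (6 + Q)/(2*Q))
(-6*(-1 - 3) - 81)*((-1/(-3 + 1))*a(-4)) = (-6*(-1 - 3) - 81)*((-1/(-3 + 1))*((1/2)*(6 - 4)/(-4))) = (-6*(-4) - 81)*((-1/(-2))*((1/2)*(-1/4)*2)) = (24 - 81)*(-1/2*(-1)*(-1/4)) = -57*(-1)/(2*4) = -57*(-1/8) = 57/8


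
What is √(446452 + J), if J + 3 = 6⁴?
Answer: √447745 ≈ 669.14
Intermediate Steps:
J = 1293 (J = -3 + 6⁴ = -3 + 1296 = 1293)
√(446452 + J) = √(446452 + 1293) = √447745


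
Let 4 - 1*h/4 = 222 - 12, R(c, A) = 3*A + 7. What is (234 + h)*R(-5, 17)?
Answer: -34220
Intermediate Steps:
R(c, A) = 7 + 3*A
h = -824 (h = 16 - 4*(222 - 12) = 16 - 4*210 = 16 - 840 = -824)
(234 + h)*R(-5, 17) = (234 - 824)*(7 + 3*17) = -590*(7 + 51) = -590*58 = -34220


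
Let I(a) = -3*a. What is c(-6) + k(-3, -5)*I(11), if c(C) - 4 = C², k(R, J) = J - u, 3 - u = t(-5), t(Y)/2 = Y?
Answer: 634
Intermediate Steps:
t(Y) = 2*Y
u = 13 (u = 3 - 2*(-5) = 3 - 1*(-10) = 3 + 10 = 13)
k(R, J) = -13 + J (k(R, J) = J - 1*13 = J - 13 = -13 + J)
c(C) = 4 + C²
c(-6) + k(-3, -5)*I(11) = (4 + (-6)²) + (-13 - 5)*(-3*11) = (4 + 36) - 18*(-33) = 40 + 594 = 634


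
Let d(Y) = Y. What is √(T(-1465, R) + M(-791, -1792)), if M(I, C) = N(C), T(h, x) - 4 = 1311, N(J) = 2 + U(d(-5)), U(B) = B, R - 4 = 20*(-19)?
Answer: 4*√82 ≈ 36.222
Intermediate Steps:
R = -376 (R = 4 + 20*(-19) = 4 - 380 = -376)
N(J) = -3 (N(J) = 2 - 5 = -3)
T(h, x) = 1315 (T(h, x) = 4 + 1311 = 1315)
M(I, C) = -3
√(T(-1465, R) + M(-791, -1792)) = √(1315 - 3) = √1312 = 4*√82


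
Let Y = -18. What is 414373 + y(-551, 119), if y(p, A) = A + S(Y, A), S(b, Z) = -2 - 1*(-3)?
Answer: 414493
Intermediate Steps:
S(b, Z) = 1 (S(b, Z) = -2 + 3 = 1)
y(p, A) = 1 + A (y(p, A) = A + 1 = 1 + A)
414373 + y(-551, 119) = 414373 + (1 + 119) = 414373 + 120 = 414493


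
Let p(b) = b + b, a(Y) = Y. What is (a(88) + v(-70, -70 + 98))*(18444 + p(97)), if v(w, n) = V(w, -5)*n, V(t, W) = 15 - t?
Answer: 45998584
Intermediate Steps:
v(w, n) = n*(15 - w) (v(w, n) = (15 - w)*n = n*(15 - w))
p(b) = 2*b
(a(88) + v(-70, -70 + 98))*(18444 + p(97)) = (88 + (-70 + 98)*(15 - 1*(-70)))*(18444 + 2*97) = (88 + 28*(15 + 70))*(18444 + 194) = (88 + 28*85)*18638 = (88 + 2380)*18638 = 2468*18638 = 45998584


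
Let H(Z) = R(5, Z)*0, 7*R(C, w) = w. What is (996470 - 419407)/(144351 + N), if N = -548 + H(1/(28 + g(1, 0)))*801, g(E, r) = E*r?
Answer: 577063/143803 ≈ 4.0129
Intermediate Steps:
R(C, w) = w/7
H(Z) = 0 (H(Z) = (Z/7)*0 = 0)
N = -548 (N = -548 + 0*801 = -548 + 0 = -548)
(996470 - 419407)/(144351 + N) = (996470 - 419407)/(144351 - 548) = 577063/143803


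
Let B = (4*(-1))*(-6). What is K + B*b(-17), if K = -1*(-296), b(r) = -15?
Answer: -64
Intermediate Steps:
K = 296
B = 24 (B = -4*(-6) = 24)
K + B*b(-17) = 296 + 24*(-15) = 296 - 360 = -64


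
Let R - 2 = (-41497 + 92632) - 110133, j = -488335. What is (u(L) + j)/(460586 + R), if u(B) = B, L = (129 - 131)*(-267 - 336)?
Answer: -487129/401590 ≈ -1.2130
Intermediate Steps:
L = 1206 (L = -2*(-603) = 1206)
R = -58996 (R = 2 + ((-41497 + 92632) - 110133) = 2 + (51135 - 110133) = 2 - 58998 = -58996)
(u(L) + j)/(460586 + R) = (1206 - 488335)/(460586 - 58996) = -487129/401590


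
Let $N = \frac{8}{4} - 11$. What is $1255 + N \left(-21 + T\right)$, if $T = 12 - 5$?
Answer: $1381$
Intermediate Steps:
$T = 7$ ($T = 12 - 5 = 7$)
$N = -9$ ($N = 8 \cdot \frac{1}{4} - 11 = 2 - 11 = -9$)
$1255 + N \left(-21 + T\right) = 1255 - 9 \left(-21 + 7\right) = 1255 - -126 = 1255 + 126 = 1381$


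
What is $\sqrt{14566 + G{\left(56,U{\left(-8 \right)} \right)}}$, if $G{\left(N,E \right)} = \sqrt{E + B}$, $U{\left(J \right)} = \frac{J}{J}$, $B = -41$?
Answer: $\sqrt{14566 + 2 i \sqrt{10}} \approx 120.69 + 0.0262 i$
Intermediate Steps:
$U{\left(J \right)} = 1$
$G{\left(N,E \right)} = \sqrt{-41 + E}$ ($G{\left(N,E \right)} = \sqrt{E - 41} = \sqrt{-41 + E}$)
$\sqrt{14566 + G{\left(56,U{\left(-8 \right)} \right)}} = \sqrt{14566 + \sqrt{-41 + 1}} = \sqrt{14566 + \sqrt{-40}} = \sqrt{14566 + 2 i \sqrt{10}}$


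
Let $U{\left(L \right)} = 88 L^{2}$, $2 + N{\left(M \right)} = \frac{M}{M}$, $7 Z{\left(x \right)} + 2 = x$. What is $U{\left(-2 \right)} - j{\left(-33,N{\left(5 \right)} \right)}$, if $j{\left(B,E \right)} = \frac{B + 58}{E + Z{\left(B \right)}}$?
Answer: $\frac{2137}{6} \approx 356.17$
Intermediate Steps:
$Z{\left(x \right)} = - \frac{2}{7} + \frac{x}{7}$
$N{\left(M \right)} = -1$ ($N{\left(M \right)} = -2 + \frac{M}{M} = -2 + 1 = -1$)
$j{\left(B,E \right)} = \frac{58 + B}{- \frac{2}{7} + E + \frac{B}{7}}$ ($j{\left(B,E \right)} = \frac{B + 58}{E + \left(- \frac{2}{7} + \frac{B}{7}\right)} = \frac{58 + B}{- \frac{2}{7} + E + \frac{B}{7}}$)
$U{\left(-2 \right)} - j{\left(-33,N{\left(5 \right)} \right)} = 88 \left(-2\right)^{2} - \frac{7 \left(58 - 33\right)}{-2 - 33 + 7 \left(-1\right)} = 88 \cdot 4 - 7 \frac{1}{-2 - 33 - 7} \cdot 25 = 352 - 7 \frac{1}{-42} \cdot 25 = 352 - 7 \left(- \frac{1}{42}\right) 25 = 352 - - \frac{25}{6} = 352 + \frac{25}{6} = \frac{2137}{6}$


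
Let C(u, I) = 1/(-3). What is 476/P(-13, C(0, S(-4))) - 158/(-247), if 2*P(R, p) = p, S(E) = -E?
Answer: -705274/247 ≈ -2855.4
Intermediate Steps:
C(u, I) = -⅓
P(R, p) = p/2
476/P(-13, C(0, S(-4))) - 158/(-247) = 476/(((½)*(-⅓))) - 158/(-247) = 476/(-⅙) - 158*(-1/247) = 476*(-6) + 158/247 = -2856 + 158/247 = -705274/247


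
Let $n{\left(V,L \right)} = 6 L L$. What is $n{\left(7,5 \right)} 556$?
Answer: $83400$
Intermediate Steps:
$n{\left(V,L \right)} = 6 L^{2}$
$n{\left(7,5 \right)} 556 = 6 \cdot 5^{2} \cdot 556 = 6 \cdot 25 \cdot 556 = 150 \cdot 556 = 83400$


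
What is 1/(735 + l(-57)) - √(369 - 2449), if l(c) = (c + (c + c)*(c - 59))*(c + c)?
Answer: -1/1500303 - 4*I*√130 ≈ -6.6653e-7 - 45.607*I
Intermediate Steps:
l(c) = 2*c*(c + 2*c*(-59 + c)) (l(c) = (c + (2*c)*(-59 + c))*(2*c) = (c + 2*c*(-59 + c))*(2*c) = 2*c*(c + 2*c*(-59 + c)))
1/(735 + l(-57)) - √(369 - 2449) = 1/(735 + (-57)²*(-234 + 4*(-57))) - √(369 - 2449) = 1/(735 + 3249*(-234 - 228)) - √(-2080) = 1/(735 + 3249*(-462)) - 4*I*√130 = 1/(735 - 1501038) - 4*I*√130 = 1/(-1500303) - 4*I*√130 = -1/1500303 - 4*I*√130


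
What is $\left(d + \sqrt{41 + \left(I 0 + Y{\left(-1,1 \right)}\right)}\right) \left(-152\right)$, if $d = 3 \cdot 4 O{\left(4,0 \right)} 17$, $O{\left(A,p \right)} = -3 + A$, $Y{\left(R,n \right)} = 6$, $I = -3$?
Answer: $-31008 - 152 \sqrt{47} \approx -32050.0$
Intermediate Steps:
$d = 204$ ($d = 3 \cdot 4 \left(-3 + 4\right) 17 = 12 \cdot 1 \cdot 17 = 12 \cdot 17 = 204$)
$\left(d + \sqrt{41 + \left(I 0 + Y{\left(-1,1 \right)}\right)}\right) \left(-152\right) = \left(204 + \sqrt{41 + \left(\left(-3\right) 0 + 6\right)}\right) \left(-152\right) = \left(204 + \sqrt{41 + \left(0 + 6\right)}\right) \left(-152\right) = \left(204 + \sqrt{41 + 6}\right) \left(-152\right) = \left(204 + \sqrt{47}\right) \left(-152\right) = -31008 - 152 \sqrt{47}$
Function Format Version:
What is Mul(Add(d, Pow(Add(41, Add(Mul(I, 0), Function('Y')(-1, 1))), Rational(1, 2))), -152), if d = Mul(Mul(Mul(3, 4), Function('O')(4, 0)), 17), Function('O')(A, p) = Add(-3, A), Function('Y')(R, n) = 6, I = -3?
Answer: Add(-31008, Mul(-152, Pow(47, Rational(1, 2)))) ≈ -32050.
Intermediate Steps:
d = 204 (d = Mul(Mul(Mul(3, 4), Add(-3, 4)), 17) = Mul(Mul(12, 1), 17) = Mul(12, 17) = 204)
Mul(Add(d, Pow(Add(41, Add(Mul(I, 0), Function('Y')(-1, 1))), Rational(1, 2))), -152) = Mul(Add(204, Pow(Add(41, Add(Mul(-3, 0), 6)), Rational(1, 2))), -152) = Mul(Add(204, Pow(Add(41, Add(0, 6)), Rational(1, 2))), -152) = Mul(Add(204, Pow(Add(41, 6), Rational(1, 2))), -152) = Mul(Add(204, Pow(47, Rational(1, 2))), -152) = Add(-31008, Mul(-152, Pow(47, Rational(1, 2))))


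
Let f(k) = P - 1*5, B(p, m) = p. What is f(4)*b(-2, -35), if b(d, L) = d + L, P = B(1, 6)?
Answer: 148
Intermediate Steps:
P = 1
f(k) = -4 (f(k) = 1 - 1*5 = 1 - 5 = -4)
b(d, L) = L + d
f(4)*b(-2, -35) = -4*(-35 - 2) = -4*(-37) = 148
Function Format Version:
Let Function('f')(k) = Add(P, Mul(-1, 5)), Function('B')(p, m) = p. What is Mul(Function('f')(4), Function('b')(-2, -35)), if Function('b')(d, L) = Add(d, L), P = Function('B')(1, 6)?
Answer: 148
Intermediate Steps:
P = 1
Function('f')(k) = -4 (Function('f')(k) = Add(1, Mul(-1, 5)) = Add(1, -5) = -4)
Function('b')(d, L) = Add(L, d)
Mul(Function('f')(4), Function('b')(-2, -35)) = Mul(-4, Add(-35, -2)) = Mul(-4, -37) = 148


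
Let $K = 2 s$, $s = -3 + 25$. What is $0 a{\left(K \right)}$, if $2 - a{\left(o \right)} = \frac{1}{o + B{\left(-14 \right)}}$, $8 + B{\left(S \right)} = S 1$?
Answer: $0$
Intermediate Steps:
$s = 22$
$K = 44$ ($K = 2 \cdot 22 = 44$)
$B{\left(S \right)} = -8 + S$ ($B{\left(S \right)} = -8 + S 1 = -8 + S$)
$a{\left(o \right)} = 2 - \frac{1}{-22 + o}$ ($a{\left(o \right)} = 2 - \frac{1}{o - 22} = 2 - \frac{1}{-22 + o}$)
$0 a{\left(K \right)} = 0 \frac{-45 + 2 \cdot 44}{-22 + 44} = 0 \frac{-45 + 88}{22} = 0 \cdot \frac{1}{22} \cdot 43 = 0 \cdot \frac{43}{22} = 0$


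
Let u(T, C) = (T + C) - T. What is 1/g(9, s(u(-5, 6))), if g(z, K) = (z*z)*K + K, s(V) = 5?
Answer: 1/410 ≈ 0.0024390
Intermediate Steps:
u(T, C) = C (u(T, C) = (C + T) - T = C)
g(z, K) = K + K*z**2 (g(z, K) = z**2*K + K = K*z**2 + K = K + K*z**2)
1/g(9, s(u(-5, 6))) = 1/(5*(1 + 9**2)) = 1/(5*(1 + 81)) = 1/(5*82) = 1/410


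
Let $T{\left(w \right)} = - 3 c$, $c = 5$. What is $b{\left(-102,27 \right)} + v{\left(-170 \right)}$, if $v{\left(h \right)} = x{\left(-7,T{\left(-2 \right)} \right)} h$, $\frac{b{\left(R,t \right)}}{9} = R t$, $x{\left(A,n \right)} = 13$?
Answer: $-26996$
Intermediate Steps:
$T{\left(w \right)} = -15$ ($T{\left(w \right)} = \left(-3\right) 5 = -15$)
$b{\left(R,t \right)} = 9 R t$
$v{\left(h \right)} = 13 h$
$b{\left(-102,27 \right)} + v{\left(-170 \right)} = 9 \left(-102\right) 27 + 13 \left(-170\right) = -24786 - 2210 = -26996$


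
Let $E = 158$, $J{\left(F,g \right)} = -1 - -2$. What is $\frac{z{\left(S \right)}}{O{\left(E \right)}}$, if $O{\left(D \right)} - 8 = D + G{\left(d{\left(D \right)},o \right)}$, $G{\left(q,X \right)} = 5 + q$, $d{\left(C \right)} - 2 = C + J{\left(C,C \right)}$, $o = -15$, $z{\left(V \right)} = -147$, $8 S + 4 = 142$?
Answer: $- \frac{147}{332} \approx -0.44277$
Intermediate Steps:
$S = \frac{69}{4}$ ($S = - \frac{1}{2} + \frac{1}{8} \cdot 142 = - \frac{1}{2} + \frac{71}{4} = \frac{69}{4} \approx 17.25$)
$J{\left(F,g \right)} = 1$ ($J{\left(F,g \right)} = -1 + 2 = 1$)
$d{\left(C \right)} = 3 + C$ ($d{\left(C \right)} = 2 + \left(C + 1\right) = 2 + \left(1 + C\right) = 3 + C$)
$O{\left(D \right)} = 16 + 2 D$ ($O{\left(D \right)} = 8 + \left(D + \left(5 + \left(3 + D\right)\right)\right) = 8 + \left(D + \left(8 + D\right)\right) = 8 + \left(8 + 2 D\right) = 16 + 2 D$)
$\frac{z{\left(S \right)}}{O{\left(E \right)}} = - \frac{147}{16 + 2 \cdot 158} = - \frac{147}{16 + 316} = - \frac{147}{332}$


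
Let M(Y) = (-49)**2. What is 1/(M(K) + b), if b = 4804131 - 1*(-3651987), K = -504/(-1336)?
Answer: 1/8458519 ≈ 1.1822e-7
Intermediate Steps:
K = 63/167 (K = -504*(-1/1336) = 63/167 ≈ 0.37725)
b = 8456118 (b = 4804131 + 3651987 = 8456118)
M(Y) = 2401
1/(M(K) + b) = 1/(2401 + 8456118) = 1/8458519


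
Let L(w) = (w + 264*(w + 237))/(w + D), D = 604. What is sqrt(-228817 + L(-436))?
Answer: I*sqrt(404189394)/42 ≈ 478.68*I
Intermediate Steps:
L(w) = (62568 + 265*w)/(604 + w) (L(w) = (w + 264*(w + 237))/(w + 604) = (w + 264*(237 + w))/(604 + w) = (w + (62568 + 264*w))/(604 + w) = (62568 + 265*w)/(604 + w))
sqrt(-228817 + L(-436)) = sqrt(-228817 + (62568 + 265*(-436))/(604 - 436)) = sqrt(-228817 + (62568 - 115540)/168) = sqrt(-228817 + (1/168)*(-52972)) = sqrt(-228817 - 13243/42) = sqrt(-9623557/42) = I*sqrt(404189394)/42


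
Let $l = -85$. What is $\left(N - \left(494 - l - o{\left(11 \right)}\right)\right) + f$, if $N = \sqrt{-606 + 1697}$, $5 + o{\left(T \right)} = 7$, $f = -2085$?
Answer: $-2662 + \sqrt{1091} \approx -2629.0$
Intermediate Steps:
$o{\left(T \right)} = 2$ ($o{\left(T \right)} = -5 + 7 = 2$)
$N = \sqrt{1091} \approx 33.03$
$\left(N - \left(494 - l - o{\left(11 \right)}\right)\right) + f = \left(\sqrt{1091} + \left(\left(-85 + 2\right) - 494\right)\right) - 2085 = \left(\sqrt{1091} - 577\right) - 2085 = \left(-577 + \sqrt{1091}\right) - 2085 = -2662 + \sqrt{1091}$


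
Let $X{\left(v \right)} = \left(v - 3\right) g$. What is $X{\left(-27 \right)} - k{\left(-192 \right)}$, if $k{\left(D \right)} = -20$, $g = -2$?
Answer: $80$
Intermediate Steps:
$X{\left(v \right)} = 6 - 2 v$ ($X{\left(v \right)} = \left(v - 3\right) \left(-2\right) = \left(-3 + v\right) \left(-2\right) = 6 - 2 v$)
$X{\left(-27 \right)} - k{\left(-192 \right)} = \left(6 - -54\right) - -20 = \left(6 + 54\right) + 20 = 60 + 20 = 80$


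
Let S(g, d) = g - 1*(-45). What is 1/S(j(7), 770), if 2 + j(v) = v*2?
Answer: 1/57 ≈ 0.017544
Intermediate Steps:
j(v) = -2 + 2*v (j(v) = -2 + v*2 = -2 + 2*v)
S(g, d) = 45 + g (S(g, d) = g + 45 = 45 + g)
1/S(j(7), 770) = 1/(45 + (-2 + 2*7)) = 1/(45 + (-2 + 14)) = 1/(45 + 12) = 1/57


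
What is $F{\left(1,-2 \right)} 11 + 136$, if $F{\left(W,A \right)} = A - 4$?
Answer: $70$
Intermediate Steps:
$F{\left(W,A \right)} = -4 + A$ ($F{\left(W,A \right)} = A - 4 = -4 + A$)
$F{\left(1,-2 \right)} 11 + 136 = \left(-4 - 2\right) 11 + 136 = \left(-6\right) 11 + 136 = -66 + 136 = 70$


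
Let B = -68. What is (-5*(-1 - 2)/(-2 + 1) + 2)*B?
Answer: 884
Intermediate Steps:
(-5*(-1 - 2)/(-2 + 1) + 2)*B = (-5*(-1 - 2)/(-2 + 1) + 2)*(-68) = (-(-15)/(-1) + 2)*(-68) = (-(-15)*(-1) + 2)*(-68) = (-5*3 + 2)*(-68) = (-15 + 2)*(-68) = -13*(-68) = 884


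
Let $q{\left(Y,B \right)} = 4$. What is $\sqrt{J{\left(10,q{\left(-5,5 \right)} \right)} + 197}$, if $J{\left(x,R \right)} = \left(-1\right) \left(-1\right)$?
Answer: $3 \sqrt{22} \approx 14.071$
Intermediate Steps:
$J{\left(x,R \right)} = 1$
$\sqrt{J{\left(10,q{\left(-5,5 \right)} \right)} + 197} = \sqrt{1 + 197} = \sqrt{198} = 3 \sqrt{22}$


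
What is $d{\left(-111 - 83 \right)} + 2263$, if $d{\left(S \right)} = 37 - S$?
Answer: $2494$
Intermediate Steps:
$d{\left(-111 - 83 \right)} + 2263 = \left(37 - \left(-111 - 83\right)\right) + 2263 = \left(37 - -194\right) + 2263 = \left(37 + 194\right) + 2263 = 231 + 2263 = 2494$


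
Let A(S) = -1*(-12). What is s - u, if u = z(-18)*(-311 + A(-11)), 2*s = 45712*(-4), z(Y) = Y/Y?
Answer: -91125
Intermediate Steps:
A(S) = 12
z(Y) = 1
s = -91424 (s = (45712*(-4))/2 = (½)*(-182848) = -91424)
u = -299 (u = 1*(-311 + 12) = 1*(-299) = -299)
s - u = -91424 - 1*(-299) = -91424 + 299 = -91125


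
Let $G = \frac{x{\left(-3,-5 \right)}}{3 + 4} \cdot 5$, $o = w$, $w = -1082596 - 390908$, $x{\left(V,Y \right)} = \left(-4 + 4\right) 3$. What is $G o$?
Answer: $0$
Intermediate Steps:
$x{\left(V,Y \right)} = 0$ ($x{\left(V,Y \right)} = 0 \cdot 3 = 0$)
$w = -1473504$
$o = -1473504$
$G = 0$ ($G = \frac{0}{3 + 4} \cdot 5 = \frac{0}{7} \cdot 5 = 0 \cdot \frac{1}{7} \cdot 5 = 0 \cdot 5 = 0$)
$G o = 0 \left(-1473504\right) = 0$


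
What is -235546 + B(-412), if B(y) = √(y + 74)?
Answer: -235546 + 13*I*√2 ≈ -2.3555e+5 + 18.385*I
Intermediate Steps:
B(y) = √(74 + y)
-235546 + B(-412) = -235546 + √(74 - 412) = -235546 + √(-338) = -235546 + 13*I*√2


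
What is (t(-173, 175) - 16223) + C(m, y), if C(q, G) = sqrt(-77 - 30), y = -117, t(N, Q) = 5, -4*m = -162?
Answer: -16218 + I*sqrt(107) ≈ -16218.0 + 10.344*I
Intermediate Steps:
m = 81/2 (m = -1/4*(-162) = 81/2 ≈ 40.500)
C(q, G) = I*sqrt(107) (C(q, G) = sqrt(-107) = I*sqrt(107))
(t(-173, 175) - 16223) + C(m, y) = (5 - 16223) + I*sqrt(107) = -16218 + I*sqrt(107)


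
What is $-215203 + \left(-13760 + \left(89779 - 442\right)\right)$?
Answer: $-139626$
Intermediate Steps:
$-215203 + \left(-13760 + \left(89779 - 442\right)\right) = -215203 + \left(-13760 + 89337\right) = -215203 + 75577 = -139626$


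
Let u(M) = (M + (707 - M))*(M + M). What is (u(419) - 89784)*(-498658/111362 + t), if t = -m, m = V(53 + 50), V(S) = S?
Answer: -3008286353904/55681 ≈ -5.4027e+7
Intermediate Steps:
m = 103 (m = 53 + 50 = 103)
t = -103 (t = -1*103 = -103)
u(M) = 1414*M (u(M) = 707*(2*M) = 1414*M)
(u(419) - 89784)*(-498658/111362 + t) = (1414*419 - 89784)*(-498658/111362 - 103) = (592466 - 89784)*(-498658*1/111362 - 103) = 502682*(-249329/55681 - 103) = 502682*(-5984472/55681) = -3008286353904/55681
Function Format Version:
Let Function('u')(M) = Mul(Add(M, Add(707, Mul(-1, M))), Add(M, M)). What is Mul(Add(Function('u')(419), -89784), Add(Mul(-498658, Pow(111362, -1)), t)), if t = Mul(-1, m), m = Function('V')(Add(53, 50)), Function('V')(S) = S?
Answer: Rational(-3008286353904, 55681) ≈ -5.4027e+7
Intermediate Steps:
m = 103 (m = Add(53, 50) = 103)
t = -103 (t = Mul(-1, 103) = -103)
Function('u')(M) = Mul(1414, M) (Function('u')(M) = Mul(707, Mul(2, M)) = Mul(1414, M))
Mul(Add(Function('u')(419), -89784), Add(Mul(-498658, Pow(111362, -1)), t)) = Mul(Add(Mul(1414, 419), -89784), Add(Mul(-498658, Pow(111362, -1)), -103)) = Mul(Add(592466, -89784), Add(Mul(-498658, Rational(1, 111362)), -103)) = Mul(502682, Add(Rational(-249329, 55681), -103)) = Mul(502682, Rational(-5984472, 55681)) = Rational(-3008286353904, 55681)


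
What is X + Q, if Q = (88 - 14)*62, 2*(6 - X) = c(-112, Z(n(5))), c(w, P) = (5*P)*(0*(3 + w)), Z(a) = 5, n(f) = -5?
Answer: 4594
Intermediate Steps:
c(w, P) = 0 (c(w, P) = (5*P)*0 = 0)
X = 6 (X = 6 - 1/2*0 = 6 + 0 = 6)
Q = 4588 (Q = 74*62 = 4588)
X + Q = 6 + 4588 = 4594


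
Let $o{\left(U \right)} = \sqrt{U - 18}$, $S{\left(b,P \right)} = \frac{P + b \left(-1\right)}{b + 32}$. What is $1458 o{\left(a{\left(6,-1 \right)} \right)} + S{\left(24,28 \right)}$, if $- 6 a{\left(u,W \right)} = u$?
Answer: $\frac{1}{14} + 1458 i \sqrt{19} \approx 0.071429 + 6355.3 i$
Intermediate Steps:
$a{\left(u,W \right)} = - \frac{u}{6}$
$S{\left(b,P \right)} = \frac{P - b}{32 + b}$
$o{\left(U \right)} = \sqrt{-18 + U}$
$1458 o{\left(a{\left(6,-1 \right)} \right)} + S{\left(24,28 \right)} = 1458 \sqrt{-18 - 1} + \frac{28 - 24}{32 + 24} = 1458 \sqrt{-18 - 1} + \frac{28 - 24}{56} = 1458 \sqrt{-19} + \frac{1}{56} \cdot 4 = 1458 i \sqrt{19} + \frac{1}{14} = \frac{1}{14} + 1458 i \sqrt{19}$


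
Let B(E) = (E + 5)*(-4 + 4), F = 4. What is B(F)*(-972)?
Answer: 0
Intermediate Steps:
B(E) = 0 (B(E) = (5 + E)*0 = 0)
B(F)*(-972) = 0*(-972) = 0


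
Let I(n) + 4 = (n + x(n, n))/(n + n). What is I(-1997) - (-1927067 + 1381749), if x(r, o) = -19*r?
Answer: 545305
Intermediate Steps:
I(n) = -13 (I(n) = -4 + (n - 19*n)/(n + n) = -4 + (-18*n)/((2*n)) = -4 + (-18*n)*(1/(2*n)) = -4 - 9 = -13)
I(-1997) - (-1927067 + 1381749) = -13 - (-1927067 + 1381749) = -13 - 1*(-545318) = -13 + 545318 = 545305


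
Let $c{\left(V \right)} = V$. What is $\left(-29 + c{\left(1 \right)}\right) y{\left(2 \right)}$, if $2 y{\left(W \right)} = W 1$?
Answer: $-28$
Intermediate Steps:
$y{\left(W \right)} = \frac{W}{2}$ ($y{\left(W \right)} = \frac{W 1}{2} = \frac{W}{2}$)
$\left(-29 + c{\left(1 \right)}\right) y{\left(2 \right)} = \left(-29 + 1\right) \frac{1}{2} \cdot 2 = \left(-28\right) 1 = -28$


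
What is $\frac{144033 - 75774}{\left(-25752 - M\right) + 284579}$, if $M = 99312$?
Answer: $\frac{1119}{2615} \approx 0.42792$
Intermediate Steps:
$\frac{144033 - 75774}{\left(-25752 - M\right) + 284579} = \frac{144033 - 75774}{\left(-25752 - 99312\right) + 284579} = \frac{68259}{\left(-25752 - 99312\right) + 284579} = \frac{68259}{-125064 + 284579} = \frac{68259}{159515} = 68259 \cdot \frac{1}{159515} = \frac{1119}{2615}$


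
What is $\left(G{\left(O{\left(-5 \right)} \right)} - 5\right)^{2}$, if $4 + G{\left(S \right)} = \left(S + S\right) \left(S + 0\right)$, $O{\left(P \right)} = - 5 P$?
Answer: $1540081$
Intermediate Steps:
$G{\left(S \right)} = -4 + 2 S^{2}$ ($G{\left(S \right)} = -4 + \left(S + S\right) \left(S + 0\right) = -4 + 2 S S = -4 + 2 S^{2}$)
$\left(G{\left(O{\left(-5 \right)} \right)} - 5\right)^{2} = \left(\left(-4 + 2 \left(\left(-5\right) \left(-5\right)\right)^{2}\right) - 5\right)^{2} = \left(\left(-4 + 2 \cdot 25^{2}\right) - 5\right)^{2} = \left(\left(-4 + 2 \cdot 625\right) - 5\right)^{2} = \left(\left(-4 + 1250\right) - 5\right)^{2} = \left(1246 - 5\right)^{2} = 1241^{2} = 1540081$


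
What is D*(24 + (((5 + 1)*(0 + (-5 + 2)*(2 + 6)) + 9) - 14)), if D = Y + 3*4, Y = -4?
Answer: -1000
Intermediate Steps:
D = 8 (D = -4 + 3*4 = -4 + 12 = 8)
D*(24 + (((5 + 1)*(0 + (-5 + 2)*(2 + 6)) + 9) - 14)) = 8*(24 + (((5 + 1)*(0 + (-5 + 2)*(2 + 6)) + 9) - 14)) = 8*(24 + ((6*(0 - 3*8) + 9) - 14)) = 8*(24 + ((6*(0 - 24) + 9) - 14)) = 8*(24 + ((6*(-24) + 9) - 14)) = 8*(24 + ((-144 + 9) - 14)) = 8*(24 + (-135 - 14)) = 8*(24 - 149) = 8*(-125) = -1000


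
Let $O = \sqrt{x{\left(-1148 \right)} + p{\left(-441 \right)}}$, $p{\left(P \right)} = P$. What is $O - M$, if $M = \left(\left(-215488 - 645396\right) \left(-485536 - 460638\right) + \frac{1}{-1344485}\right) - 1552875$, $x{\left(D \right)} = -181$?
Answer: $- \frac{1095142868725600384}{1344485} + i \sqrt{622} \approx -8.1454 \cdot 10^{11} + 24.94 i$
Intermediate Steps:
$O = i \sqrt{622}$ ($O = \sqrt{-181 - 441} = \sqrt{-622} = i \sqrt{622} \approx 24.94 i$)
$M = \frac{1095142868725600384}{1344485}$ ($M = \left(\left(-860884\right) \left(-946174\right) - \frac{1}{1344485}\right) - 1552875 = \left(814546057816 - \frac{1}{1344485}\right) - 1552875 = \frac{1095144956542744759}{1344485} - 1552875 = \frac{1095142868725600384}{1344485} \approx 8.1454 \cdot 10^{11}$)
$O - M = i \sqrt{622} - \frac{1095142868725600384}{1344485} = - \frac{1095142868725600384}{1344485} + i \sqrt{622}$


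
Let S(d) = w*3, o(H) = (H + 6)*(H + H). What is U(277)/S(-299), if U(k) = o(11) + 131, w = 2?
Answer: 505/6 ≈ 84.167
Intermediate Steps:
o(H) = 2*H*(6 + H) (o(H) = (6 + H)*(2*H) = 2*H*(6 + H))
U(k) = 505 (U(k) = 2*11*(6 + 11) + 131 = 2*11*17 + 131 = 374 + 131 = 505)
S(d) = 6 (S(d) = 2*3 = 6)
U(277)/S(-299) = 505/6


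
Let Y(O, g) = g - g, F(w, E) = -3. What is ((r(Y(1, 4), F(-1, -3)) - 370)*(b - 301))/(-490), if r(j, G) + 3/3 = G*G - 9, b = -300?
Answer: -31853/70 ≈ -455.04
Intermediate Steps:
Y(O, g) = 0
r(j, G) = -10 + G**2 (r(j, G) = -1 + (G*G - 9) = -1 + (G**2 - 9) = -1 + (-9 + G**2) = -10 + G**2)
((r(Y(1, 4), F(-1, -3)) - 370)*(b - 301))/(-490) = (((-10 + (-3)**2) - 370)*(-300 - 301))/(-490) = (((-10 + 9) - 370)*(-601))*(-1/490) = ((-1 - 370)*(-601))*(-1/490) = -371*(-601)*(-1/490) = 222971*(-1/490) = -31853/70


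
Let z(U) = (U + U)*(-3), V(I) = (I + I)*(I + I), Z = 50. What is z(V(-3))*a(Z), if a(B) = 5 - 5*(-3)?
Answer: -4320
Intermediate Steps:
V(I) = 4*I² (V(I) = (2*I)*(2*I) = 4*I²)
a(B) = 20 (a(B) = 5 + 15 = 20)
z(U) = -6*U (z(U) = (2*U)*(-3) = -6*U)
z(V(-3))*a(Z) = -24*(-3)²*20 = -24*9*20 = -6*36*20 = -216*20 = -4320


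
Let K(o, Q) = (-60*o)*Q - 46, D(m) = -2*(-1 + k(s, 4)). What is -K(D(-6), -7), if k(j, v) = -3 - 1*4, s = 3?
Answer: -6674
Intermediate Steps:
k(j, v) = -7 (k(j, v) = -3 - 4 = -7)
D(m) = 16 (D(m) = -2*(-1 - 7) = -2*(-8) = 16)
K(o, Q) = -46 - 60*Q*o (K(o, Q) = -60*Q*o - 46 = -46 - 60*Q*o)
-K(D(-6), -7) = -(-46 - 60*(-7)*16) = -(-46 + 6720) = -1*6674 = -6674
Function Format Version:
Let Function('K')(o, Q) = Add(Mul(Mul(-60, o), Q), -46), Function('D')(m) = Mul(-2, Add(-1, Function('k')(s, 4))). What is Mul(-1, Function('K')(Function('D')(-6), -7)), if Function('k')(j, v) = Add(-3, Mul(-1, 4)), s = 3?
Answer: -6674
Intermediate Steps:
Function('k')(j, v) = -7 (Function('k')(j, v) = Add(-3, -4) = -7)
Function('D')(m) = 16 (Function('D')(m) = Mul(-2, Add(-1, -7)) = Mul(-2, -8) = 16)
Function('K')(o, Q) = Add(-46, Mul(-60, Q, o)) (Function('K')(o, Q) = Add(Mul(-60, Q, o), -46) = Add(-46, Mul(-60, Q, o)))
Mul(-1, Function('K')(Function('D')(-6), -7)) = Mul(-1, Add(-46, Mul(-60, -7, 16))) = Mul(-1, Add(-46, 6720)) = Mul(-1, 6674) = -6674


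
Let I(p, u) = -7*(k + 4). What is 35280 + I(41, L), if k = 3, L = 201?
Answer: 35231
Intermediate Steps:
I(p, u) = -49 (I(p, u) = -7*(3 + 4) = -7*7 = -49)
35280 + I(41, L) = 35280 - 49 = 35231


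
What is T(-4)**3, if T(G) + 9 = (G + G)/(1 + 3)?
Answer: -1331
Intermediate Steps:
T(G) = -9 + G/2 (T(G) = -9 + (G + G)/(1 + 3) = -9 + (2*G)/4 = -9 + (2*G)*(1/4) = -9 + G/2)
T(-4)**3 = (-9 + (1/2)*(-4))**3 = (-9 - 2)**3 = (-11)**3 = -1331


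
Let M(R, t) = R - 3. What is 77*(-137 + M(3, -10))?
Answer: -10549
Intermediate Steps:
M(R, t) = -3 + R
77*(-137 + M(3, -10)) = 77*(-137 + (-3 + 3)) = 77*(-137 + 0) = 77*(-137) = -10549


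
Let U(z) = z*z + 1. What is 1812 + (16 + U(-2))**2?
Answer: 2253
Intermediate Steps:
U(z) = 1 + z**2 (U(z) = z**2 + 1 = 1 + z**2)
1812 + (16 + U(-2))**2 = 1812 + (16 + (1 + (-2)**2))**2 = 1812 + (16 + (1 + 4))**2 = 1812 + (16 + 5)**2 = 1812 + 21**2 = 1812 + 441 = 2253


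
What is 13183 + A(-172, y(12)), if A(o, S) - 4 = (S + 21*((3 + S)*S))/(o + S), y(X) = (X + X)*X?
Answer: 822487/29 ≈ 28362.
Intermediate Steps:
y(X) = 2*X² (y(X) = (2*X)*X = 2*X²)
A(o, S) = 4 + (S + 21*S*(3 + S))/(S + o) (A(o, S) = 4 + (S + 21*((3 + S)*S))/(o + S) = 4 + (S + 21*(S*(3 + S)))/(S + o) = 4 + (S + 21*S*(3 + S))/(S + o))
13183 + A(-172, y(12)) = 13183 + (4*(-172) + 21*(2*12²)² + 68*(2*12²))/(2*12² - 172) = 13183 + (-688 + 21*(2*144)² + 68*(2*144))/(2*144 - 172) = 13183 + (-688 + 21*288² + 68*288)/(288 - 172) = 13183 + (-688 + 21*82944 + 19584)/116 = 13183 + (-688 + 1741824 + 19584)/116 = 13183 + (1/116)*1760720 = 13183 + 440180/29 = 822487/29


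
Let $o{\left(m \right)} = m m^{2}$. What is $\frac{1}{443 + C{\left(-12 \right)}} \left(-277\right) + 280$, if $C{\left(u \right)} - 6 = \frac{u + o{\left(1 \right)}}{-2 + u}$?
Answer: $\frac{1759282}{6297} \approx 279.38$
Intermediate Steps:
$o{\left(m \right)} = m^{3}$
$C{\left(u \right)} = 6 + \frac{1 + u}{-2 + u}$ ($C{\left(u \right)} = 6 + \frac{u + 1^{3}}{-2 + u} = 6 + \frac{u + 1}{-2 + u} = 6 + \frac{1 + u}{-2 + u}$)
$\frac{1}{443 + C{\left(-12 \right)}} \left(-277\right) + 280 = \frac{1}{443 + \frac{-11 + 7 \left(-12\right)}{-2 - 12}} \left(-277\right) + 280 = \frac{1}{443 + \frac{-11 - 84}{-14}} \left(-277\right) + 280 = \frac{1}{443 - - \frac{95}{14}} \left(-277\right) + 280 = \frac{1}{443 + \frac{95}{14}} \left(-277\right) + 280 = \frac{1}{\frac{6297}{14}} \left(-277\right) + 280 = \frac{14}{6297} \left(-277\right) + 280 = - \frac{3878}{6297} + 280 = \frac{1759282}{6297}$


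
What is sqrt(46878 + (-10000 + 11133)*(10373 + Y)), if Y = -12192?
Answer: I*sqrt(2014049) ≈ 1419.2*I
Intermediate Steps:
sqrt(46878 + (-10000 + 11133)*(10373 + Y)) = sqrt(46878 + (-10000 + 11133)*(10373 - 12192)) = sqrt(46878 + 1133*(-1819)) = sqrt(46878 - 2060927) = sqrt(-2014049) = I*sqrt(2014049)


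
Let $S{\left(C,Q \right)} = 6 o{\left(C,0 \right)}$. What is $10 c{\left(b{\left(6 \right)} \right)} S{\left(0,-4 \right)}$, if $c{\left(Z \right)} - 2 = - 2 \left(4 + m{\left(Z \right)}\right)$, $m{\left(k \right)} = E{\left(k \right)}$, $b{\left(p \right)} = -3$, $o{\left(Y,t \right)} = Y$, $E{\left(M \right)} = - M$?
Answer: $0$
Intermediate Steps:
$m{\left(k \right)} = - k$
$S{\left(C,Q \right)} = 6 C$
$c{\left(Z \right)} = -6 + 2 Z$ ($c{\left(Z \right)} = 2 - 2 \left(4 - Z\right) = 2 + \left(-8 + 2 Z\right) = -6 + 2 Z$)
$10 c{\left(b{\left(6 \right)} \right)} S{\left(0,-4 \right)} = 10 \left(-6 + 2 \left(-3\right)\right) 6 \cdot 0 = 10 \left(-6 - 6\right) 0 = 10 \left(-12\right) 0 = \left(-120\right) 0 = 0$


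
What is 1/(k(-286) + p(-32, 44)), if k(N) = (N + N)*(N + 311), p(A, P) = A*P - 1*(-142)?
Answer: -1/15566 ≈ -6.4243e-5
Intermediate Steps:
p(A, P) = 142 + A*P (p(A, P) = A*P + 142 = 142 + A*P)
k(N) = 2*N*(311 + N) (k(N) = (2*N)*(311 + N) = 2*N*(311 + N))
1/(k(-286) + p(-32, 44)) = 1/(2*(-286)*(311 - 286) + (142 - 32*44)) = 1/(2*(-286)*25 + (142 - 1408)) = 1/(-14300 - 1266) = 1/(-15566) = -1/15566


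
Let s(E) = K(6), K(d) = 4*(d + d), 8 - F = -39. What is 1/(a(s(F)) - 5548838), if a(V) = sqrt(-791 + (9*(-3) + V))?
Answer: -2774419/15394801575507 - I*sqrt(770)/30789603151014 ≈ -1.8022e-7 - 9.0124e-13*I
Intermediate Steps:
F = 47 (F = 8 - 1*(-39) = 8 + 39 = 47)
K(d) = 8*d (K(d) = 4*(2*d) = 8*d)
s(E) = 48 (s(E) = 8*6 = 48)
a(V) = sqrt(-818 + V) (a(V) = sqrt(-791 + (-27 + V)) = sqrt(-818 + V))
1/(a(s(F)) - 5548838) = 1/(sqrt(-818 + 48) - 5548838) = 1/(sqrt(-770) - 5548838) = 1/(I*sqrt(770) - 5548838) = 1/(-5548838 + I*sqrt(770))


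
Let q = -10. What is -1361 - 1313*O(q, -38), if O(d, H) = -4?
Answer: 3891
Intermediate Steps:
-1361 - 1313*O(q, -38) = -1361 - 1313*(-4) = -1361 + 5252 = 3891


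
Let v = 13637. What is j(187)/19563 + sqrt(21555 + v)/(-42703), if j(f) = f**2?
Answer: 34969/19563 - 2*sqrt(8798)/42703 ≈ 1.7831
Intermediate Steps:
j(187)/19563 + sqrt(21555 + v)/(-42703) = 187**2/19563 + sqrt(21555 + 13637)/(-42703) = 34969*(1/19563) + sqrt(35192)*(-1/42703) = 34969/19563 + (2*sqrt(8798))*(-1/42703) = 34969/19563 - 2*sqrt(8798)/42703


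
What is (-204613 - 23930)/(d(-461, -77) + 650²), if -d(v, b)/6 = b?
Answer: -228543/422962 ≈ -0.54034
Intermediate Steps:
d(v, b) = -6*b
(-204613 - 23930)/(d(-461, -77) + 650²) = (-204613 - 23930)/(-6*(-77) + 650²) = -228543/(462 + 422500) = -228543/422962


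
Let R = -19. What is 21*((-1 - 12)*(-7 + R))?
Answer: 7098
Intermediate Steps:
21*((-1 - 12)*(-7 + R)) = 21*((-1 - 12)*(-7 - 19)) = 21*(-13*(-26)) = 21*338 = 7098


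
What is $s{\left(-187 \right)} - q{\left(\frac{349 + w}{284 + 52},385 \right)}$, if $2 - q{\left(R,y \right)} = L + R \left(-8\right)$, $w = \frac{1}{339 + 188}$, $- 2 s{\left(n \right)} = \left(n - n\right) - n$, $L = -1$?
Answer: $- \frac{773285}{7378} \approx -104.81$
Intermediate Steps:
$s{\left(n \right)} = \frac{n}{2}$ ($s{\left(n \right)} = - \frac{\left(n - n\right) - n}{2} = - \frac{0 - n}{2} = - \frac{\left(-1\right) n}{2} = \frac{n}{2}$)
$w = \frac{1}{527} \approx 0.0018975$
$q{\left(R,y \right)} = 3 + 8 R$ ($q{\left(R,y \right)} = 2 - \left(-1 + R \left(-8\right)\right) = 2 - \left(-1 - 8 R\right) = 2 + \left(1 + 8 R\right) = 3 + 8 R$)
$s{\left(-187 \right)} - q{\left(\frac{349 + w}{284 + 52},385 \right)} = \frac{1}{2} \left(-187\right) - \left(3 + 8 \frac{349 + \frac{1}{527}}{284 + 52}\right) = - \frac{187}{2} - \left(3 + 8 \frac{183924}{527 \cdot 336}\right) = - \frac{187}{2} - \left(3 + 8 \cdot \frac{183924}{527} \cdot \frac{1}{336}\right) = - \frac{187}{2} - \left(3 + 8 \cdot \frac{15327}{14756}\right) = - \frac{187}{2} - \left(3 + \frac{30654}{3689}\right) = - \frac{187}{2} - \frac{41721}{3689} = - \frac{773285}{7378}$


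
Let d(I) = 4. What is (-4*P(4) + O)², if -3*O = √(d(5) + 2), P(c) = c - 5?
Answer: (-12 + √6)²/9 ≈ 10.135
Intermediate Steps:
P(c) = -5 + c
O = -√6/3 (O = -√(4 + 2)/3 = -√6/3 ≈ -0.81650)
(-4*P(4) + O)² = (-4*(-5 + 4) - √6/3)² = (-4*(-1) - √6/3)² = (4 - √6/3)²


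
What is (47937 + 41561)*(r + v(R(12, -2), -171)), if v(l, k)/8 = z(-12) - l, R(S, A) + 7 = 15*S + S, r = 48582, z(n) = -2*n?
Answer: 4232718412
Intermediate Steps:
R(S, A) = -7 + 16*S (R(S, A) = -7 + (15*S + S) = -7 + 16*S)
v(l, k) = 192 - 8*l (v(l, k) = 8*(-2*(-12) - l) = 8*(24 - l) = 192 - 8*l)
(47937 + 41561)*(r + v(R(12, -2), -171)) = (47937 + 41561)*(48582 + (192 - 8*(-7 + 16*12))) = 89498*(48582 + (192 - 8*(-7 + 192))) = 89498*(48582 + (192 - 8*185)) = 89498*(48582 + (192 - 1480)) = 89498*(48582 - 1288) = 89498*47294 = 4232718412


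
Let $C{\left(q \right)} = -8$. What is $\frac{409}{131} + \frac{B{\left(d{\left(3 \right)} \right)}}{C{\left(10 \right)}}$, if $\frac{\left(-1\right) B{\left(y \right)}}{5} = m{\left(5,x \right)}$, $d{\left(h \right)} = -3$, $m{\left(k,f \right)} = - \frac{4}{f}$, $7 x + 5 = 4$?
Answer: $\frac{5403}{262} \approx 20.622$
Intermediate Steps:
$x = - \frac{1}{7}$ ($x = - \frac{5}{7} + \frac{1}{7} \cdot 4 = - \frac{5}{7} + \frac{4}{7} = - \frac{1}{7} \approx -0.14286$)
$B{\left(y \right)} = -140$ ($B{\left(y \right)} = - 5 \left(- \frac{4}{- \frac{1}{7}}\right) = - 5 \left(\left(-4\right) \left(-7\right)\right) = \left(-5\right) 28 = -140$)
$\frac{409}{131} + \frac{B{\left(d{\left(3 \right)} \right)}}{C{\left(10 \right)}} = \frac{409}{131} - \frac{140}{-8} = 409 \cdot \frac{1}{131} - - \frac{35}{2} = \frac{409}{131} + \frac{35}{2} = \frac{5403}{262}$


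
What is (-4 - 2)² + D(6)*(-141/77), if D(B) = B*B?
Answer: -2304/77 ≈ -29.922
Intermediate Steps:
D(B) = B²
(-4 - 2)² + D(6)*(-141/77) = (-4 - 2)² + 6²*(-141/77) = (-6)² + 36*(-141*1/77) = 36 + 36*(-141/77) = 36 - 5076/77 = -2304/77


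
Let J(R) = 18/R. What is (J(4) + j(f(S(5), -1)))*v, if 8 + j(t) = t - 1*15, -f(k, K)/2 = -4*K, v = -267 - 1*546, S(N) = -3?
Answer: 43089/2 ≈ 21545.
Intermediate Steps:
v = -813 (v = -267 - 546 = -813)
f(k, K) = 8*K (f(k, K) = -(-8)*K = 8*K)
j(t) = -23 + t (j(t) = -8 + (t - 1*15) = -8 + (t - 15) = -8 + (-15 + t) = -23 + t)
(J(4) + j(f(S(5), -1)))*v = (18/4 + (-23 + 8*(-1)))*(-813) = (18*(1/4) + (-23 - 8))*(-813) = (9/2 - 31)*(-813) = -53/2*(-813) = 43089/2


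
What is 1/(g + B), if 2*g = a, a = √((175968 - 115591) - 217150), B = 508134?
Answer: 2032536/1032800804597 - 2*I*√156773/1032800804597 ≈ 1.968e-6 - 7.6674e-10*I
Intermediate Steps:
a = I*√156773 (a = √(60377 - 217150) = √(-156773) = I*√156773 ≈ 395.95*I)
g = I*√156773/2 (g = (I*√156773)/2 = I*√156773/2 ≈ 197.97*I)
1/(g + B) = 1/(I*√156773/2 + 508134) = 1/(508134 + I*√156773/2)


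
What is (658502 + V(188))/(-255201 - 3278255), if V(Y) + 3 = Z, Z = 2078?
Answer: -660577/3533456 ≈ -0.18695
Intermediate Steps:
V(Y) = 2075 (V(Y) = -3 + 2078 = 2075)
(658502 + V(188))/(-255201 - 3278255) = (658502 + 2075)/(-255201 - 3278255) = 660577/(-3533456) = 660577*(-1/3533456) = -660577/3533456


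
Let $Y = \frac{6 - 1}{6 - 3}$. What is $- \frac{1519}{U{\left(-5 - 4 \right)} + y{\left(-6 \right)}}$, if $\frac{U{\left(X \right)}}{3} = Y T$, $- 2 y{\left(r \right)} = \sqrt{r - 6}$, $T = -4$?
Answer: $\frac{980}{13} - \frac{49 i \sqrt{3}}{13} \approx 75.385 - 6.5285 i$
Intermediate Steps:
$Y = \frac{5}{3} \approx 1.6667$
$y{\left(r \right)} = - \frac{\sqrt{-6 + r}}{2}$ ($y{\left(r \right)} = - \frac{\sqrt{r - 6}}{2} = - \frac{\sqrt{-6 + r}}{2}$)
$U{\left(X \right)} = -20$ ($U{\left(X \right)} = 3 \cdot \frac{5}{3} \left(-4\right) = 3 \left(- \frac{20}{3}\right) = -20$)
$- \frac{1519}{U{\left(-5 - 4 \right)} + y{\left(-6 \right)}} = - \frac{1519}{-20 - \frac{\sqrt{-6 - 6}}{2}} = - \frac{1519}{-20 - \frac{\sqrt{-12}}{2}} = - \frac{1519}{-20 - \frac{2 i \sqrt{3}}{2}} = - \frac{1519}{-20 - i \sqrt{3}}$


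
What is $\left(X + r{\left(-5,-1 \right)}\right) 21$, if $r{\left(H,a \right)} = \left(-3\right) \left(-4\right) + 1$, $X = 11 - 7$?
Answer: $357$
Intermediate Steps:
$X = 4$
$r{\left(H,a \right)} = 13$ ($r{\left(H,a \right)} = 12 + 1 = 13$)
$\left(X + r{\left(-5,-1 \right)}\right) 21 = \left(4 + 13\right) 21 = 17 \cdot 21 = 357$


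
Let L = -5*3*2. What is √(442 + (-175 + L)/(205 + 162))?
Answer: 3*√6606367/367 ≈ 21.010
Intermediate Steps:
L = -30 (L = -15*2 = -30)
√(442 + (-175 + L)/(205 + 162)) = √(442 + (-175 - 30)/(205 + 162)) = √(442 - 205/367) = √(162009/367) = 3*√6606367/367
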